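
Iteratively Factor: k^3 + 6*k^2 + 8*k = (k)*(k^2 + 6*k + 8) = k*(k + 4)*(k + 2)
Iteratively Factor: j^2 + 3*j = (j + 3)*(j)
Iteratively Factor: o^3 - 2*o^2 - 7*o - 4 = (o + 1)*(o^2 - 3*o - 4) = (o - 4)*(o + 1)*(o + 1)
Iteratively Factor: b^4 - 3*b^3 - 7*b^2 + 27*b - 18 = (b - 2)*(b^3 - b^2 - 9*b + 9) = (b - 2)*(b + 3)*(b^2 - 4*b + 3) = (b - 2)*(b - 1)*(b + 3)*(b - 3)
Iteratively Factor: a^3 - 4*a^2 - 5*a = (a - 5)*(a^2 + a) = a*(a - 5)*(a + 1)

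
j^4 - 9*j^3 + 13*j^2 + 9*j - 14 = (j - 7)*(j - 2)*(j - 1)*(j + 1)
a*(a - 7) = a^2 - 7*a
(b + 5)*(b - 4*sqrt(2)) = b^2 - 4*sqrt(2)*b + 5*b - 20*sqrt(2)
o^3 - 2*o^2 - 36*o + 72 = (o - 6)*(o - 2)*(o + 6)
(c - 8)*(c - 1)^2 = c^3 - 10*c^2 + 17*c - 8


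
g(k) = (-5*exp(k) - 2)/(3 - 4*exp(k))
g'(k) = -5*exp(k)/(3 - 4*exp(k)) + 4*(-5*exp(k) - 2)*exp(k)/(3 - 4*exp(k))^2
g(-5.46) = -0.68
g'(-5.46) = -0.01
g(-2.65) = -0.87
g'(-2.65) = -0.22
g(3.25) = 1.31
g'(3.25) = -0.06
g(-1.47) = -1.51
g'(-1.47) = -1.22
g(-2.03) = -1.07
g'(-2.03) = -0.49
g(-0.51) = -8.37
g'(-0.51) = -38.62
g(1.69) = 1.56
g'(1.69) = -0.36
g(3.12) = 1.32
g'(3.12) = -0.07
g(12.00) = 1.25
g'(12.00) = 0.00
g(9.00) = 1.25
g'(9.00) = 0.00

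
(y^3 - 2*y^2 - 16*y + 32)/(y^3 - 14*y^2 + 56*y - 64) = (y + 4)/(y - 8)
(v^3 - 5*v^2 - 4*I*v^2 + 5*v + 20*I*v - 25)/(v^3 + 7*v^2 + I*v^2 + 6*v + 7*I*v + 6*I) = (v^2 - 5*v*(1 + I) + 25*I)/(v^2 + 7*v + 6)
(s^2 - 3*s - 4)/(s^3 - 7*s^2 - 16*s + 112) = (s + 1)/(s^2 - 3*s - 28)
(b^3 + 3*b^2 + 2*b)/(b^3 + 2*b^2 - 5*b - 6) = b*(b + 2)/(b^2 + b - 6)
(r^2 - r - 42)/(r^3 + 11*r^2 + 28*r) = (r^2 - r - 42)/(r*(r^2 + 11*r + 28))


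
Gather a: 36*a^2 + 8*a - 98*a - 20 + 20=36*a^2 - 90*a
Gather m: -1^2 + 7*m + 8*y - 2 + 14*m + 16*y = 21*m + 24*y - 3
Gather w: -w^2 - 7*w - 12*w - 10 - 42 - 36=-w^2 - 19*w - 88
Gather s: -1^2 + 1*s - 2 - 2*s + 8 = 5 - s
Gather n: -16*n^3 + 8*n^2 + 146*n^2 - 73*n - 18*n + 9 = -16*n^3 + 154*n^2 - 91*n + 9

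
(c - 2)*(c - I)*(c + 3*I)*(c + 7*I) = c^4 - 2*c^3 + 9*I*c^3 - 11*c^2 - 18*I*c^2 + 22*c + 21*I*c - 42*I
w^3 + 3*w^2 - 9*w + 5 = (w - 1)^2*(w + 5)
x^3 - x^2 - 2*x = x*(x - 2)*(x + 1)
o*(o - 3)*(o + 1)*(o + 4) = o^4 + 2*o^3 - 11*o^2 - 12*o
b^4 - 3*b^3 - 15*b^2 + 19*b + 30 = (b - 5)*(b - 2)*(b + 1)*(b + 3)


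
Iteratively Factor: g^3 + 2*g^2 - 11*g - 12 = (g + 4)*(g^2 - 2*g - 3) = (g + 1)*(g + 4)*(g - 3)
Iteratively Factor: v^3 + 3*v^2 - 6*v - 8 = (v + 1)*(v^2 + 2*v - 8) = (v - 2)*(v + 1)*(v + 4)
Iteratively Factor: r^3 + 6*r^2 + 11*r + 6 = (r + 1)*(r^2 + 5*r + 6) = (r + 1)*(r + 2)*(r + 3)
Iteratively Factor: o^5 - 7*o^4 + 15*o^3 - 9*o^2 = (o - 1)*(o^4 - 6*o^3 + 9*o^2) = (o - 3)*(o - 1)*(o^3 - 3*o^2) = o*(o - 3)*(o - 1)*(o^2 - 3*o) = o^2*(o - 3)*(o - 1)*(o - 3)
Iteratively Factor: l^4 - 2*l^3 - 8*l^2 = (l - 4)*(l^3 + 2*l^2) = l*(l - 4)*(l^2 + 2*l) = l^2*(l - 4)*(l + 2)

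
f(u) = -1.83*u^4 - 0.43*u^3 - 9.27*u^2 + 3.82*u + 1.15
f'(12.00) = -13053.38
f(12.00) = -39977.81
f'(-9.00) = 5402.47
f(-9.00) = -12477.26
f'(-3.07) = 260.38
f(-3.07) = -248.06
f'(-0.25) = 8.49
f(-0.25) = -0.38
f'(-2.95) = 235.21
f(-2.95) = -218.34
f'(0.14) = 1.18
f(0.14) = 1.50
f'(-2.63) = 176.82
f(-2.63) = -152.75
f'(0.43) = -4.97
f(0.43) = 0.98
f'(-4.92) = 935.59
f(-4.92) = -1263.11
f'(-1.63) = 62.31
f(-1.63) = -40.76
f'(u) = -7.32*u^3 - 1.29*u^2 - 18.54*u + 3.82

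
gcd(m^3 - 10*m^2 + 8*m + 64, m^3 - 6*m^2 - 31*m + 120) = m - 8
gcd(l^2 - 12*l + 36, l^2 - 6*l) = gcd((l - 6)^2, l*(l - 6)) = l - 6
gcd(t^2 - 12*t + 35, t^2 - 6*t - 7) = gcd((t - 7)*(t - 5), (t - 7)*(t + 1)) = t - 7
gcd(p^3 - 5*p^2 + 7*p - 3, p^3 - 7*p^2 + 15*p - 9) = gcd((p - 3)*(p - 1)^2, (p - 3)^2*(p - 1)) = p^2 - 4*p + 3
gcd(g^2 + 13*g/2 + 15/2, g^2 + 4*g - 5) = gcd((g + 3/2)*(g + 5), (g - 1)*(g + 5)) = g + 5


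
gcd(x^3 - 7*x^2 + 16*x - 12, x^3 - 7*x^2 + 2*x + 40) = 1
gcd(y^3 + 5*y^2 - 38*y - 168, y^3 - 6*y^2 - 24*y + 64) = y + 4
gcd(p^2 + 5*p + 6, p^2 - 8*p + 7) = 1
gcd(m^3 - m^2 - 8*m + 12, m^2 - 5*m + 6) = m - 2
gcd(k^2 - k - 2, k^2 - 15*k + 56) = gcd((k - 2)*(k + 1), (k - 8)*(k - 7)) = 1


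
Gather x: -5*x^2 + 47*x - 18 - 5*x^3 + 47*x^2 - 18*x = -5*x^3 + 42*x^2 + 29*x - 18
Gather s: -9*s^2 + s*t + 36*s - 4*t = -9*s^2 + s*(t + 36) - 4*t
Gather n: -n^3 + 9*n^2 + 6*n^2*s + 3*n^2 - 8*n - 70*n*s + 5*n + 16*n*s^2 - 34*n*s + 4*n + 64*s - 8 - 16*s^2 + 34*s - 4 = -n^3 + n^2*(6*s + 12) + n*(16*s^2 - 104*s + 1) - 16*s^2 + 98*s - 12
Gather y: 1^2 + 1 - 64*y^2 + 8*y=-64*y^2 + 8*y + 2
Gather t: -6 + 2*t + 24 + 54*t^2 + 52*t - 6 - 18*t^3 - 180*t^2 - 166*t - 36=-18*t^3 - 126*t^2 - 112*t - 24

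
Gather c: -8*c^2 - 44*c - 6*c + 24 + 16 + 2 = -8*c^2 - 50*c + 42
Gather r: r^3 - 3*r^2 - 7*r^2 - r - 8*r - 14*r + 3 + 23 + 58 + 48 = r^3 - 10*r^2 - 23*r + 132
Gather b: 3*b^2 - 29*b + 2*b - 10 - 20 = 3*b^2 - 27*b - 30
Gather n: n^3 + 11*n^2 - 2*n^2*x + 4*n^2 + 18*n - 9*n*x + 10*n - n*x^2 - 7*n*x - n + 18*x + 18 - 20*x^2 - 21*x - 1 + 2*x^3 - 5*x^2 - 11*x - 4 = n^3 + n^2*(15 - 2*x) + n*(-x^2 - 16*x + 27) + 2*x^3 - 25*x^2 - 14*x + 13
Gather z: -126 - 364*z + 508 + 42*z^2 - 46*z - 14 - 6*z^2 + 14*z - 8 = 36*z^2 - 396*z + 360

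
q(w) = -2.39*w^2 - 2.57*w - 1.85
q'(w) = -4.78*w - 2.57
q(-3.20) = -18.10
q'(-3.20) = 12.73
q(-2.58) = -11.13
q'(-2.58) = 9.76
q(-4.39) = -36.63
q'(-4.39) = 18.41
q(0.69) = -4.76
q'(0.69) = -5.87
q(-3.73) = -25.52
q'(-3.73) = 15.26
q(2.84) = -28.43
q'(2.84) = -16.15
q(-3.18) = -17.85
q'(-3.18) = 12.63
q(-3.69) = -24.91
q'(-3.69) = 15.07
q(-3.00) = -15.65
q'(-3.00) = 11.77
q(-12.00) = -315.17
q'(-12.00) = 54.79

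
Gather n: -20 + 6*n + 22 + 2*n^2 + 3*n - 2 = 2*n^2 + 9*n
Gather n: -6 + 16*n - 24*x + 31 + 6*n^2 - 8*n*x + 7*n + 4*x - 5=6*n^2 + n*(23 - 8*x) - 20*x + 20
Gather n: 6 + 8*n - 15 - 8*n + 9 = 0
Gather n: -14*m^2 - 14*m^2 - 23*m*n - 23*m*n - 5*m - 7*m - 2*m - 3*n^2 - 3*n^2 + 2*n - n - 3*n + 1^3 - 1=-28*m^2 - 14*m - 6*n^2 + n*(-46*m - 2)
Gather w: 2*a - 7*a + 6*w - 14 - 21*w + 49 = -5*a - 15*w + 35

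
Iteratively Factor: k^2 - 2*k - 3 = (k - 3)*(k + 1)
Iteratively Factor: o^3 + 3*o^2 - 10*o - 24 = (o + 2)*(o^2 + o - 12) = (o + 2)*(o + 4)*(o - 3)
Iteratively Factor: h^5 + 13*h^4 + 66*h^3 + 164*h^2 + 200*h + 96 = (h + 2)*(h^4 + 11*h^3 + 44*h^2 + 76*h + 48) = (h + 2)^2*(h^3 + 9*h^2 + 26*h + 24) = (h + 2)^2*(h + 4)*(h^2 + 5*h + 6) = (h + 2)^3*(h + 4)*(h + 3)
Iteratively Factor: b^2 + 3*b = (b)*(b + 3)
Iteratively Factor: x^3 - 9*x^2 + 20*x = (x)*(x^2 - 9*x + 20) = x*(x - 5)*(x - 4)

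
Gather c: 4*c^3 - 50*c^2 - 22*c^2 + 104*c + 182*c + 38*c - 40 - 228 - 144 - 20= 4*c^3 - 72*c^2 + 324*c - 432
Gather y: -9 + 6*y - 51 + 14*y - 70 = 20*y - 130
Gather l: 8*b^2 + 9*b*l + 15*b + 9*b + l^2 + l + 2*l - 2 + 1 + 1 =8*b^2 + 24*b + l^2 + l*(9*b + 3)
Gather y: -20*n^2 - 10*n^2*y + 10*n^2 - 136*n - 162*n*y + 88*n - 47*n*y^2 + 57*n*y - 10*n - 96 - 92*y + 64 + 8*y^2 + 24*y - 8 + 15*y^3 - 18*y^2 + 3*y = -10*n^2 - 58*n + 15*y^3 + y^2*(-47*n - 10) + y*(-10*n^2 - 105*n - 65) - 40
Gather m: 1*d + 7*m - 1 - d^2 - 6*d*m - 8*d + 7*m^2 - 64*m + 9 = -d^2 - 7*d + 7*m^2 + m*(-6*d - 57) + 8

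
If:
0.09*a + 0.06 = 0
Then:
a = -0.67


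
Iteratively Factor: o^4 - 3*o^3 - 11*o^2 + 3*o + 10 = (o - 1)*(o^3 - 2*o^2 - 13*o - 10) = (o - 1)*(o + 1)*(o^2 - 3*o - 10) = (o - 5)*(o - 1)*(o + 1)*(o + 2)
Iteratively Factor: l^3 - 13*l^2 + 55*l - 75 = (l - 5)*(l^2 - 8*l + 15) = (l - 5)*(l - 3)*(l - 5)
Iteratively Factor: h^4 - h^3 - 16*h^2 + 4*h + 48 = (h - 2)*(h^3 + h^2 - 14*h - 24) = (h - 2)*(h + 3)*(h^2 - 2*h - 8) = (h - 2)*(h + 2)*(h + 3)*(h - 4)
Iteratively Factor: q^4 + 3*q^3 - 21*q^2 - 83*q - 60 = (q + 3)*(q^3 - 21*q - 20) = (q + 3)*(q + 4)*(q^2 - 4*q - 5) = (q - 5)*(q + 3)*(q + 4)*(q + 1)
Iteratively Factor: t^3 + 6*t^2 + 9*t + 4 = (t + 1)*(t^2 + 5*t + 4) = (t + 1)^2*(t + 4)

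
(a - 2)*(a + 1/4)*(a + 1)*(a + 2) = a^4 + 5*a^3/4 - 15*a^2/4 - 5*a - 1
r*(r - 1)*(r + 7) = r^3 + 6*r^2 - 7*r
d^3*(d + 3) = d^4 + 3*d^3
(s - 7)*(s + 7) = s^2 - 49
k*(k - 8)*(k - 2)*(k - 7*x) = k^4 - 7*k^3*x - 10*k^3 + 70*k^2*x + 16*k^2 - 112*k*x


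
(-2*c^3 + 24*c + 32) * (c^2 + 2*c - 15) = -2*c^5 - 4*c^4 + 54*c^3 + 80*c^2 - 296*c - 480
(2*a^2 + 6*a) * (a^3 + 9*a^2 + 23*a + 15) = 2*a^5 + 24*a^4 + 100*a^3 + 168*a^2 + 90*a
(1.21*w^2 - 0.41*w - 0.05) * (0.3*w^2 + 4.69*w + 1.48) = 0.363*w^4 + 5.5519*w^3 - 0.1471*w^2 - 0.8413*w - 0.074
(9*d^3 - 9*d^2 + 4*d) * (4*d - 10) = 36*d^4 - 126*d^3 + 106*d^2 - 40*d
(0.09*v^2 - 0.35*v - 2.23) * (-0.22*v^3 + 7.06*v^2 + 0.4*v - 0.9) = -0.0198*v^5 + 0.7124*v^4 - 1.9444*v^3 - 15.9648*v^2 - 0.577*v + 2.007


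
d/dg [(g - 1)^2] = 2*g - 2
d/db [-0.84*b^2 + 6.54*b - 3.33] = 6.54 - 1.68*b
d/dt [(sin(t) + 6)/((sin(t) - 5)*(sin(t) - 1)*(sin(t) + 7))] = (-2*sin(t)^3 - 19*sin(t)^2 - 12*sin(t) + 257)*cos(t)/((sin(t) - 5)^2*(sin(t) - 1)^2*(sin(t) + 7)^2)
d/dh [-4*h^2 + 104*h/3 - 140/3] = 104/3 - 8*h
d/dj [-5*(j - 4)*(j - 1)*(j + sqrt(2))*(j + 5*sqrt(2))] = -20*j^3 - 90*sqrt(2)*j^2 + 75*j^2 - 140*j + 300*sqrt(2)*j - 120*sqrt(2) + 250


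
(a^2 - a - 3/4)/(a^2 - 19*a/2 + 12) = (a + 1/2)/(a - 8)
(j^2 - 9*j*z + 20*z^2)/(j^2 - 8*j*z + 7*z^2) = (j^2 - 9*j*z + 20*z^2)/(j^2 - 8*j*z + 7*z^2)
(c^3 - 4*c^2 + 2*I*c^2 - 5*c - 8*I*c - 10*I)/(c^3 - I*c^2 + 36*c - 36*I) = (c^3 + 2*c^2*(-2 + I) - c*(5 + 8*I) - 10*I)/(c^3 - I*c^2 + 36*c - 36*I)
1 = 1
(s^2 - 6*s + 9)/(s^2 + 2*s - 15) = (s - 3)/(s + 5)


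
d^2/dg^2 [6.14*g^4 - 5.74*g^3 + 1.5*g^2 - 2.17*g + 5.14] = 73.68*g^2 - 34.44*g + 3.0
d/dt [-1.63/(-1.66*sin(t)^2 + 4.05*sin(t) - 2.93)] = (6.6015 - 5.4116*sin(t))*cos(t)/(1.66*sin(t)^2 - 4.05*sin(t) + 2.93)^2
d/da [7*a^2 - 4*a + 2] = 14*a - 4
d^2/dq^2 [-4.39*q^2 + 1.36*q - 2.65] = -8.78000000000000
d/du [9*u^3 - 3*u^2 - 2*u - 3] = 27*u^2 - 6*u - 2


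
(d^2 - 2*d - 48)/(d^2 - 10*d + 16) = (d + 6)/(d - 2)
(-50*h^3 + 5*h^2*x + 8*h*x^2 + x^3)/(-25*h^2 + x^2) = (-10*h^2 + 3*h*x + x^2)/(-5*h + x)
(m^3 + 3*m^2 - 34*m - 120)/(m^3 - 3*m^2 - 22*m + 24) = (m + 5)/(m - 1)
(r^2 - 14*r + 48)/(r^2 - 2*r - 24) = (r - 8)/(r + 4)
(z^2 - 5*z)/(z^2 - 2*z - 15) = z/(z + 3)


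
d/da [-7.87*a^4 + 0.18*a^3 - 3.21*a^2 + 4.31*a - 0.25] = -31.48*a^3 + 0.54*a^2 - 6.42*a + 4.31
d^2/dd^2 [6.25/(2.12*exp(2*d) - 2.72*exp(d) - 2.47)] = ((17.0 - 53.0*exp(d))*(-2.12*exp(2*d) + 2.72*exp(d) + 2.47) - 6.25*(4.24*exp(d) - 2.72)*(8.48*exp(d) - 5.44)*exp(d))*exp(d)/(-2.12*exp(2*d) + 2.72*exp(d) + 2.47)^3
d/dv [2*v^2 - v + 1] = 4*v - 1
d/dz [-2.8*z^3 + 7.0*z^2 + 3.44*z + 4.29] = -8.4*z^2 + 14.0*z + 3.44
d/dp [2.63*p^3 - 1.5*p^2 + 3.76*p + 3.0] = 7.89*p^2 - 3.0*p + 3.76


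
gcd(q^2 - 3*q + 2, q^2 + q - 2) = q - 1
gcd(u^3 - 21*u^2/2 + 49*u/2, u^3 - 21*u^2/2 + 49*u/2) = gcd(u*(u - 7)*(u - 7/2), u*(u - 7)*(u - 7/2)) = u^3 - 21*u^2/2 + 49*u/2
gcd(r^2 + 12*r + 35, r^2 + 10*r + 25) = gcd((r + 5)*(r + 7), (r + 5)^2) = r + 5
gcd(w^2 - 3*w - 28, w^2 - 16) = w + 4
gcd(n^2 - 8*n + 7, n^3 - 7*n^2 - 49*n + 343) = n - 7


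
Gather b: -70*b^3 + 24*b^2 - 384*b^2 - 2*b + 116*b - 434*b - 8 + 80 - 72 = -70*b^3 - 360*b^2 - 320*b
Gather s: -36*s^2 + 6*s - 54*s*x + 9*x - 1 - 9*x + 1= -36*s^2 + s*(6 - 54*x)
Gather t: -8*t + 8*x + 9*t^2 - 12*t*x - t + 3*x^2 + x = 9*t^2 + t*(-12*x - 9) + 3*x^2 + 9*x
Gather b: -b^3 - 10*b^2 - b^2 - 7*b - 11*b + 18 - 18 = -b^3 - 11*b^2 - 18*b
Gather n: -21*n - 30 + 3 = -21*n - 27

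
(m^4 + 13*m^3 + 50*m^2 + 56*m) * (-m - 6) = -m^5 - 19*m^4 - 128*m^3 - 356*m^2 - 336*m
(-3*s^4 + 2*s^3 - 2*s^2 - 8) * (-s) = 3*s^5 - 2*s^4 + 2*s^3 + 8*s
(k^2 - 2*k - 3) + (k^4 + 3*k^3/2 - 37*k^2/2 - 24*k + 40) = k^4 + 3*k^3/2 - 35*k^2/2 - 26*k + 37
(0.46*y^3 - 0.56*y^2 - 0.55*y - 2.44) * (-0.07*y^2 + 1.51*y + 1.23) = -0.0322*y^5 + 0.7338*y^4 - 0.2413*y^3 - 1.3485*y^2 - 4.3609*y - 3.0012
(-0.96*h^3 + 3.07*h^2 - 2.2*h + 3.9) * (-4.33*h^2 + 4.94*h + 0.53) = 4.1568*h^5 - 18.0355*h^4 + 24.183*h^3 - 26.1279*h^2 + 18.1*h + 2.067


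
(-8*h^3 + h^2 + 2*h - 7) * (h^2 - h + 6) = -8*h^5 + 9*h^4 - 47*h^3 - 3*h^2 + 19*h - 42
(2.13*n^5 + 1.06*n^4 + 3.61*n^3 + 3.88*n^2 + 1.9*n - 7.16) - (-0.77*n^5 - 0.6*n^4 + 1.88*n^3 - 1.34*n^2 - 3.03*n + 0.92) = 2.9*n^5 + 1.66*n^4 + 1.73*n^3 + 5.22*n^2 + 4.93*n - 8.08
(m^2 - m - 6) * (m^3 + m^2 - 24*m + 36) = m^5 - 31*m^3 + 54*m^2 + 108*m - 216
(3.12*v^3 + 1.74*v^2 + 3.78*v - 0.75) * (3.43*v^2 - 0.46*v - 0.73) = 10.7016*v^5 + 4.533*v^4 + 9.8874*v^3 - 5.5815*v^2 - 2.4144*v + 0.5475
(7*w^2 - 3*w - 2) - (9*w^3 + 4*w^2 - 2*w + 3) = -9*w^3 + 3*w^2 - w - 5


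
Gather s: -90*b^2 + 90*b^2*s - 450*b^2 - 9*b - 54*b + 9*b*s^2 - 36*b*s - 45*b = -540*b^2 + 9*b*s^2 - 108*b + s*(90*b^2 - 36*b)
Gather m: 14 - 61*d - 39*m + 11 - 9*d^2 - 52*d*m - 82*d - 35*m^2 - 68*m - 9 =-9*d^2 - 143*d - 35*m^2 + m*(-52*d - 107) + 16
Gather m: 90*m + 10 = 90*m + 10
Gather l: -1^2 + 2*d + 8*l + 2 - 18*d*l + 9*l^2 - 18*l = 2*d + 9*l^2 + l*(-18*d - 10) + 1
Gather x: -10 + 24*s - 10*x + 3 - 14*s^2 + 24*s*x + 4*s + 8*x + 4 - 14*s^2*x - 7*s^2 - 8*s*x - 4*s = -21*s^2 + 24*s + x*(-14*s^2 + 16*s - 2) - 3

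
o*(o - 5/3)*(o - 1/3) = o^3 - 2*o^2 + 5*o/9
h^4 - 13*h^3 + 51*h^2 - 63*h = h*(h - 7)*(h - 3)^2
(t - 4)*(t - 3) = t^2 - 7*t + 12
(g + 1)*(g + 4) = g^2 + 5*g + 4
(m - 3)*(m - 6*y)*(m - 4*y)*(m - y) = m^4 - 11*m^3*y - 3*m^3 + 34*m^2*y^2 + 33*m^2*y - 24*m*y^3 - 102*m*y^2 + 72*y^3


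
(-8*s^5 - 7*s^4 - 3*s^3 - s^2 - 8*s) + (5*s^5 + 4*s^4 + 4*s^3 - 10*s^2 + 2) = -3*s^5 - 3*s^4 + s^3 - 11*s^2 - 8*s + 2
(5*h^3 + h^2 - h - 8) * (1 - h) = -5*h^4 + 4*h^3 + 2*h^2 + 7*h - 8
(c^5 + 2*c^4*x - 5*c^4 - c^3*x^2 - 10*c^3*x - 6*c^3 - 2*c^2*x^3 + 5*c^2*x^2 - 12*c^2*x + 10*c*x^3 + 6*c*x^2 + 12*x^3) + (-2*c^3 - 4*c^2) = c^5 + 2*c^4*x - 5*c^4 - c^3*x^2 - 10*c^3*x - 8*c^3 - 2*c^2*x^3 + 5*c^2*x^2 - 12*c^2*x - 4*c^2 + 10*c*x^3 + 6*c*x^2 + 12*x^3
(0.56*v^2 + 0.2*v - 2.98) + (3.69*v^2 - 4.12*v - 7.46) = 4.25*v^2 - 3.92*v - 10.44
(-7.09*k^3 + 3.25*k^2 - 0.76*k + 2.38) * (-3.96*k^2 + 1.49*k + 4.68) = 28.0764*k^5 - 23.4341*k^4 - 25.3291*k^3 + 4.6528*k^2 - 0.0106000000000002*k + 11.1384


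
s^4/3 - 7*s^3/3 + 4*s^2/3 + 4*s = s*(s/3 + 1/3)*(s - 6)*(s - 2)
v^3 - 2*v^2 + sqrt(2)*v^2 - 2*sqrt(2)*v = v*(v - 2)*(v + sqrt(2))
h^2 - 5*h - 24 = (h - 8)*(h + 3)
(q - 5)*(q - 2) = q^2 - 7*q + 10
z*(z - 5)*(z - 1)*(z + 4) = z^4 - 2*z^3 - 19*z^2 + 20*z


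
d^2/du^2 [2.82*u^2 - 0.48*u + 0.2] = 5.64000000000000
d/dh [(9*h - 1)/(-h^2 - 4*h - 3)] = (9*h^2 - 2*h - 31)/(h^4 + 8*h^3 + 22*h^2 + 24*h + 9)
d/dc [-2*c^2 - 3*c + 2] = -4*c - 3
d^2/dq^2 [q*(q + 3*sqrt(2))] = 2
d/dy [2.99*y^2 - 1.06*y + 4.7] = 5.98*y - 1.06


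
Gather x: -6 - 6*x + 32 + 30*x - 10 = 24*x + 16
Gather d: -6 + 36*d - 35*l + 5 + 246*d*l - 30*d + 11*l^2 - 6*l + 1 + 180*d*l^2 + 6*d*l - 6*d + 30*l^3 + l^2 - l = d*(180*l^2 + 252*l) + 30*l^3 + 12*l^2 - 42*l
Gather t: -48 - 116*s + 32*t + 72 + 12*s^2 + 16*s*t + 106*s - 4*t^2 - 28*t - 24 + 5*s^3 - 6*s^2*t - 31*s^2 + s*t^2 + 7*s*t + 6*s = 5*s^3 - 19*s^2 - 4*s + t^2*(s - 4) + t*(-6*s^2 + 23*s + 4)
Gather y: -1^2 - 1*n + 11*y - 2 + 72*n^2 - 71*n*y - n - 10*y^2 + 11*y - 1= 72*n^2 - 2*n - 10*y^2 + y*(22 - 71*n) - 4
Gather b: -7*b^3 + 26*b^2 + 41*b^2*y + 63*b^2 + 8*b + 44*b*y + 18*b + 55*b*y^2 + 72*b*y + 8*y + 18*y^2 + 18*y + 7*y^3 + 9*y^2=-7*b^3 + b^2*(41*y + 89) + b*(55*y^2 + 116*y + 26) + 7*y^3 + 27*y^2 + 26*y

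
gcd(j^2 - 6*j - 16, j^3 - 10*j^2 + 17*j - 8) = j - 8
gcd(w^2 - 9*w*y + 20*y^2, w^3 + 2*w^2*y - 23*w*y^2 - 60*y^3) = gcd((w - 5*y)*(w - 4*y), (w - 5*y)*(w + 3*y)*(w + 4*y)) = -w + 5*y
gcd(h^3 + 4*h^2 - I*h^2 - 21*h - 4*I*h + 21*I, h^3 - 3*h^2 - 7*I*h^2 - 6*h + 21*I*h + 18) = h^2 + h*(-3 - I) + 3*I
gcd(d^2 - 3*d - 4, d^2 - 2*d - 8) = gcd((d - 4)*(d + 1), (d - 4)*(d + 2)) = d - 4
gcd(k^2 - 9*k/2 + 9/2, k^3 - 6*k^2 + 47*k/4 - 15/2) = k - 3/2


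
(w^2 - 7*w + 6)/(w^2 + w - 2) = (w - 6)/(w + 2)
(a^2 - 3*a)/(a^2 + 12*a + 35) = a*(a - 3)/(a^2 + 12*a + 35)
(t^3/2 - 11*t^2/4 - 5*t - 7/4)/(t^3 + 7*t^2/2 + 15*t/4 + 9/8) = 2*(t^2 - 6*t - 7)/(4*t^2 + 12*t + 9)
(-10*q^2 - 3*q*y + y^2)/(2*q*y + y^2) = (-5*q + y)/y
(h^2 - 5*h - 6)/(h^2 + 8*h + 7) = (h - 6)/(h + 7)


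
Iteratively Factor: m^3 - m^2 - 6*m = (m + 2)*(m^2 - 3*m) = m*(m + 2)*(m - 3)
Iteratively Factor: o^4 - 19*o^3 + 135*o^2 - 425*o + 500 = (o - 5)*(o^3 - 14*o^2 + 65*o - 100) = (o - 5)^2*(o^2 - 9*o + 20) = (o - 5)^3*(o - 4)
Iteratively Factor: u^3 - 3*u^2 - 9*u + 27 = (u + 3)*(u^2 - 6*u + 9) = (u - 3)*(u + 3)*(u - 3)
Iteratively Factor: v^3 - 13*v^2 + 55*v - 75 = (v - 5)*(v^2 - 8*v + 15) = (v - 5)*(v - 3)*(v - 5)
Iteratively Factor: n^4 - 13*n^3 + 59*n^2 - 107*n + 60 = (n - 4)*(n^3 - 9*n^2 + 23*n - 15) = (n - 4)*(n - 1)*(n^2 - 8*n + 15) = (n - 4)*(n - 3)*(n - 1)*(n - 5)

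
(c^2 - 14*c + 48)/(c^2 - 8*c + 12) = (c - 8)/(c - 2)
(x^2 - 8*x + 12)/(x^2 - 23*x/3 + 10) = 3*(x - 2)/(3*x - 5)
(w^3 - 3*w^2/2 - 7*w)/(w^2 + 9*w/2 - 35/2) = w*(2*w^2 - 3*w - 14)/(2*w^2 + 9*w - 35)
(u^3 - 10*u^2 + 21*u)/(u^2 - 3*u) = u - 7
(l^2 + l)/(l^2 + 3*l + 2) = l/(l + 2)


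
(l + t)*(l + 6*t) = l^2 + 7*l*t + 6*t^2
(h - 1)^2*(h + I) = h^3 - 2*h^2 + I*h^2 + h - 2*I*h + I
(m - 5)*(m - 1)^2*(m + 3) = m^4 - 4*m^3 - 10*m^2 + 28*m - 15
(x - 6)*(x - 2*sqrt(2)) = x^2 - 6*x - 2*sqrt(2)*x + 12*sqrt(2)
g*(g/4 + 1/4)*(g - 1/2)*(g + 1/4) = g^4/4 + 3*g^3/16 - 3*g^2/32 - g/32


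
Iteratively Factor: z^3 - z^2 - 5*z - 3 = (z - 3)*(z^2 + 2*z + 1) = (z - 3)*(z + 1)*(z + 1)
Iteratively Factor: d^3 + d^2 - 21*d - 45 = (d + 3)*(d^2 - 2*d - 15) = (d + 3)^2*(d - 5)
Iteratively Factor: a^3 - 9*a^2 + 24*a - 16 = (a - 4)*(a^2 - 5*a + 4) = (a - 4)^2*(a - 1)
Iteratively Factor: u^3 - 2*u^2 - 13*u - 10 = (u + 1)*(u^2 - 3*u - 10) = (u + 1)*(u + 2)*(u - 5)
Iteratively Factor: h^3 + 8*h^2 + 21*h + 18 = (h + 3)*(h^2 + 5*h + 6) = (h + 3)^2*(h + 2)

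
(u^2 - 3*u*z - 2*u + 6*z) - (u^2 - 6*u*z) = 3*u*z - 2*u + 6*z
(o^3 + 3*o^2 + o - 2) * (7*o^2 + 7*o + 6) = 7*o^5 + 28*o^4 + 34*o^3 + 11*o^2 - 8*o - 12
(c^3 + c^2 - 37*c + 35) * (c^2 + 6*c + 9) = c^5 + 7*c^4 - 22*c^3 - 178*c^2 - 123*c + 315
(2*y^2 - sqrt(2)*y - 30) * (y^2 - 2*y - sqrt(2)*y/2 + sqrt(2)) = 2*y^4 - 4*y^3 - 2*sqrt(2)*y^3 - 29*y^2 + 4*sqrt(2)*y^2 + 15*sqrt(2)*y + 58*y - 30*sqrt(2)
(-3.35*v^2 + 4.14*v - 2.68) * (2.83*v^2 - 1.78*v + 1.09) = -9.4805*v^4 + 17.6792*v^3 - 18.6051*v^2 + 9.283*v - 2.9212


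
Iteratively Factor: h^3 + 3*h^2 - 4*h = (h - 1)*(h^2 + 4*h) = (h - 1)*(h + 4)*(h)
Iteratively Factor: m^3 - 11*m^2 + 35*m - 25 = (m - 5)*(m^2 - 6*m + 5) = (m - 5)^2*(m - 1)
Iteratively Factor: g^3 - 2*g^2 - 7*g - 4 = (g + 1)*(g^2 - 3*g - 4) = (g - 4)*(g + 1)*(g + 1)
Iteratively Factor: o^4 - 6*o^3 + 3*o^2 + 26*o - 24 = (o + 2)*(o^3 - 8*o^2 + 19*o - 12) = (o - 3)*(o + 2)*(o^2 - 5*o + 4) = (o - 4)*(o - 3)*(o + 2)*(o - 1)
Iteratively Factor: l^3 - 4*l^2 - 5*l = (l + 1)*(l^2 - 5*l) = (l - 5)*(l + 1)*(l)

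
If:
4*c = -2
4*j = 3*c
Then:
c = -1/2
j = -3/8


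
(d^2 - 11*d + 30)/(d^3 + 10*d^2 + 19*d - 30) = (d^2 - 11*d + 30)/(d^3 + 10*d^2 + 19*d - 30)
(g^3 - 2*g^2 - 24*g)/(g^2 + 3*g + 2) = g*(g^2 - 2*g - 24)/(g^2 + 3*g + 2)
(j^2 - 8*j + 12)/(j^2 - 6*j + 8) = (j - 6)/(j - 4)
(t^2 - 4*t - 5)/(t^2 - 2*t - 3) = (t - 5)/(t - 3)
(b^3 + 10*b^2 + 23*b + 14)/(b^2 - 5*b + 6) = (b^3 + 10*b^2 + 23*b + 14)/(b^2 - 5*b + 6)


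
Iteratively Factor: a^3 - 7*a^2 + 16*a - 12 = (a - 2)*(a^2 - 5*a + 6) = (a - 3)*(a - 2)*(a - 2)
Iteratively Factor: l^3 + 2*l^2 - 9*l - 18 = (l + 2)*(l^2 - 9) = (l + 2)*(l + 3)*(l - 3)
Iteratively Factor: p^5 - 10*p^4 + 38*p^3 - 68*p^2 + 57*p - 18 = (p - 3)*(p^4 - 7*p^3 + 17*p^2 - 17*p + 6) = (p - 3)*(p - 2)*(p^3 - 5*p^2 + 7*p - 3) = (p - 3)*(p - 2)*(p - 1)*(p^2 - 4*p + 3) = (p - 3)^2*(p - 2)*(p - 1)*(p - 1)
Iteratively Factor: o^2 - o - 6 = (o - 3)*(o + 2)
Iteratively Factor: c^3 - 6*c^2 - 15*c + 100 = (c - 5)*(c^2 - c - 20) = (c - 5)*(c + 4)*(c - 5)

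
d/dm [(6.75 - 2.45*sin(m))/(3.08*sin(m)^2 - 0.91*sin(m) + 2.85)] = (7.546*sin(m)^2 - 41.58*sin(m) - 0.840000000000001)*cos(m)/(9.4864*sin(m)^4 - 5.6056*sin(m)^3 + 18.3841*sin(m)^2 - 5.187*sin(m) + 8.1225)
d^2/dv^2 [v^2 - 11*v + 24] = 2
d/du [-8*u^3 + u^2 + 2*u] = -24*u^2 + 2*u + 2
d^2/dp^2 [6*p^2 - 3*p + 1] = 12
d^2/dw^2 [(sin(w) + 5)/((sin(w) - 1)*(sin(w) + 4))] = -(sin(w)^4 + 18*sin(w)^3 + 85*sin(w)^2 + 192*sin(w) + 154)/((sin(w) - 1)^2*(sin(w) + 4)^3)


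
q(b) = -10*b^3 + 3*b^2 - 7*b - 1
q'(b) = -30*b^2 + 6*b - 7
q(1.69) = -52.53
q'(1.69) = -82.54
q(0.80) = -9.80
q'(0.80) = -21.40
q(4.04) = -639.71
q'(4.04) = -472.41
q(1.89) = -71.03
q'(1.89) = -102.82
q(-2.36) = 163.67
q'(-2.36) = -188.25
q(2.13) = -98.94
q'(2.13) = -130.33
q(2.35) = -130.66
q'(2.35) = -158.58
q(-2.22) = 138.74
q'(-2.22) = -168.17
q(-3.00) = 317.00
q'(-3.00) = -295.00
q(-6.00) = 2309.00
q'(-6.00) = -1123.00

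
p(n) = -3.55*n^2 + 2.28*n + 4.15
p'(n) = 2.28 - 7.1*n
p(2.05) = -6.09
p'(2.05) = -12.28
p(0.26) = 4.50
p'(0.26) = 0.43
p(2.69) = -15.40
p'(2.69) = -16.82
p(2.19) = -7.88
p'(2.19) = -13.27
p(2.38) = -10.53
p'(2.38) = -14.62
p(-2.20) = -18.05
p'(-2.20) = 17.90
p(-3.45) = -45.97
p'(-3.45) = 26.78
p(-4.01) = -62.08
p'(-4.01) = 30.75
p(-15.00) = -828.80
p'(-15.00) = 108.78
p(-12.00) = -534.41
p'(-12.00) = 87.48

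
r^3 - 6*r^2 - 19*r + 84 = (r - 7)*(r - 3)*(r + 4)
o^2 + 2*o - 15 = (o - 3)*(o + 5)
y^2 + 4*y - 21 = (y - 3)*(y + 7)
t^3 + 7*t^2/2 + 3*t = t*(t + 3/2)*(t + 2)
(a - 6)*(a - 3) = a^2 - 9*a + 18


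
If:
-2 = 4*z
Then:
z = -1/2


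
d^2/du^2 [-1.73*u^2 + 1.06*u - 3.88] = -3.46000000000000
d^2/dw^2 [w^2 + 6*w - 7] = 2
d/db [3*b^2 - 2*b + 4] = 6*b - 2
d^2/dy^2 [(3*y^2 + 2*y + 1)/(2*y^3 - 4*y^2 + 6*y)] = (3*y^6 + 6*y^5 - 33*y^4 + 4*y^3 + 21*y^2 - 18*y + 9)/(y^3*(y^6 - 6*y^5 + 21*y^4 - 44*y^3 + 63*y^2 - 54*y + 27))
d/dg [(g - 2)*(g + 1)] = 2*g - 1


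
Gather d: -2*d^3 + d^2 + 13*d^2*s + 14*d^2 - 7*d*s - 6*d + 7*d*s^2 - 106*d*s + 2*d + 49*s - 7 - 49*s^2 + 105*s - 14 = -2*d^3 + d^2*(13*s + 15) + d*(7*s^2 - 113*s - 4) - 49*s^2 + 154*s - 21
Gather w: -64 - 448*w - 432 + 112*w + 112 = -336*w - 384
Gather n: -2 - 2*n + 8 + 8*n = 6*n + 6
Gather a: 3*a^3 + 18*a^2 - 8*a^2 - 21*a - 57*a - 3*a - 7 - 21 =3*a^3 + 10*a^2 - 81*a - 28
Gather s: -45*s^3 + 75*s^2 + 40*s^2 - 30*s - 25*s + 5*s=-45*s^3 + 115*s^2 - 50*s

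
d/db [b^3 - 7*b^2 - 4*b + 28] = 3*b^2 - 14*b - 4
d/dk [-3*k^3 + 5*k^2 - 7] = k*(10 - 9*k)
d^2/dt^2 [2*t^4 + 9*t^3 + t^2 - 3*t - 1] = 24*t^2 + 54*t + 2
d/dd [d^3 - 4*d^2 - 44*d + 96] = 3*d^2 - 8*d - 44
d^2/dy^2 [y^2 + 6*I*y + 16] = 2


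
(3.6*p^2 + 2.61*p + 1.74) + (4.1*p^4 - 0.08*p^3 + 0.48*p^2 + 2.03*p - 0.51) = 4.1*p^4 - 0.08*p^3 + 4.08*p^2 + 4.64*p + 1.23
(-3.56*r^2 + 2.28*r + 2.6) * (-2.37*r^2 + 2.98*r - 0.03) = 8.4372*r^4 - 16.0124*r^3 + 0.739199999999999*r^2 + 7.6796*r - 0.078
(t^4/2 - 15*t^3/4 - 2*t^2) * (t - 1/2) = t^5/2 - 4*t^4 - t^3/8 + t^2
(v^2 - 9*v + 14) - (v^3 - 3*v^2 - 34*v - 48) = -v^3 + 4*v^2 + 25*v + 62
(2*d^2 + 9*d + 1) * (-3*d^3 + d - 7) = -6*d^5 - 27*d^4 - d^3 - 5*d^2 - 62*d - 7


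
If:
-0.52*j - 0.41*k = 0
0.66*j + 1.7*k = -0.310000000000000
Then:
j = 0.21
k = -0.26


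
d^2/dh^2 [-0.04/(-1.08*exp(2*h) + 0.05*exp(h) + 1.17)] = ((0.002 - 0.1728*exp(h))*(-1.08*exp(2*h) + 0.05*exp(h) + 1.17) - 0.04*(2.16*exp(h) - 0.05)*(4.32*exp(h) - 0.1)*exp(h))*exp(h)/(-1.08*exp(2*h) + 0.05*exp(h) + 1.17)^3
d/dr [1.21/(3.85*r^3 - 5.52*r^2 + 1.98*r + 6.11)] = (-13.9755*r^2 + 13.3584*r - 2.3958)/(3.85*r^3 - 5.52*r^2 + 1.98*r + 6.11)^2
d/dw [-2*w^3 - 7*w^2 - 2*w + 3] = -6*w^2 - 14*w - 2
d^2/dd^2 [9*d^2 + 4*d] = 18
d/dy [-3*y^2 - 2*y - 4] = -6*y - 2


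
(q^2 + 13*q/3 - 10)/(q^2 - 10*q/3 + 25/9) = 3*(q + 6)/(3*q - 5)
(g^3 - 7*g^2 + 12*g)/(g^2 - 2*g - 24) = g*(-g^2 + 7*g - 12)/(-g^2 + 2*g + 24)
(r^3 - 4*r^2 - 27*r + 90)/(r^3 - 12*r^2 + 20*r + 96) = (r^2 + 2*r - 15)/(r^2 - 6*r - 16)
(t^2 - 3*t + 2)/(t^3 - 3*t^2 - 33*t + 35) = (t - 2)/(t^2 - 2*t - 35)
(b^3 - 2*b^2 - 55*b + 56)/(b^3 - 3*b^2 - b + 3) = (b^2 - b - 56)/(b^2 - 2*b - 3)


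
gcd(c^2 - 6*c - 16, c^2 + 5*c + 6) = c + 2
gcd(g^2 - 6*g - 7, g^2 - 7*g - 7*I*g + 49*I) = g - 7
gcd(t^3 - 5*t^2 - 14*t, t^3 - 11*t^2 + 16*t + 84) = t^2 - 5*t - 14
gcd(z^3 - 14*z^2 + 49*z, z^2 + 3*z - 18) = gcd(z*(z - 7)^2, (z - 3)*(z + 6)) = 1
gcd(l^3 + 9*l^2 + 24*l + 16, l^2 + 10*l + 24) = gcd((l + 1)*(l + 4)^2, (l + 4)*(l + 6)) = l + 4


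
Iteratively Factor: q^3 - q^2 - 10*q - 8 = (q + 2)*(q^2 - 3*q - 4) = (q + 1)*(q + 2)*(q - 4)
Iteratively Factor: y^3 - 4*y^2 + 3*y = (y)*(y^2 - 4*y + 3) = y*(y - 3)*(y - 1)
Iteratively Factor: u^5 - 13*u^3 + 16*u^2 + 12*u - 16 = (u - 2)*(u^4 + 2*u^3 - 9*u^2 - 2*u + 8) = (u - 2)^2*(u^3 + 4*u^2 - u - 4) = (u - 2)^2*(u - 1)*(u^2 + 5*u + 4) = (u - 2)^2*(u - 1)*(u + 1)*(u + 4)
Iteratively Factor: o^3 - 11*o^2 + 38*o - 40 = (o - 4)*(o^2 - 7*o + 10) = (o - 5)*(o - 4)*(o - 2)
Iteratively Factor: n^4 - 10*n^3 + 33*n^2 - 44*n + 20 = (n - 2)*(n^3 - 8*n^2 + 17*n - 10) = (n - 2)*(n - 1)*(n^2 - 7*n + 10) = (n - 5)*(n - 2)*(n - 1)*(n - 2)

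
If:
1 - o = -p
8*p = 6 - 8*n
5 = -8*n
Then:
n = -5/8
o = 19/8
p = 11/8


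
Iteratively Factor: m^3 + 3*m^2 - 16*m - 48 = (m + 4)*(m^2 - m - 12) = (m + 3)*(m + 4)*(m - 4)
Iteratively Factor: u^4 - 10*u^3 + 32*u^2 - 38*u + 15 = (u - 3)*(u^3 - 7*u^2 + 11*u - 5) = (u - 5)*(u - 3)*(u^2 - 2*u + 1) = (u - 5)*(u - 3)*(u - 1)*(u - 1)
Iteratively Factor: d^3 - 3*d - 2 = (d - 2)*(d^2 + 2*d + 1) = (d - 2)*(d + 1)*(d + 1)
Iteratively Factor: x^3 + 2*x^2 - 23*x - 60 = (x + 4)*(x^2 - 2*x - 15) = (x - 5)*(x + 4)*(x + 3)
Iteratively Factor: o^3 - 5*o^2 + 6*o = (o - 3)*(o^2 - 2*o) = (o - 3)*(o - 2)*(o)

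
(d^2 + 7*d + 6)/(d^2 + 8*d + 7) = (d + 6)/(d + 7)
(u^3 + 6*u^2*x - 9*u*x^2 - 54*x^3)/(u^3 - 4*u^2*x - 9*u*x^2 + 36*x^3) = (-u - 6*x)/(-u + 4*x)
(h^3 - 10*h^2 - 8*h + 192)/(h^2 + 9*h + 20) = (h^2 - 14*h + 48)/(h + 5)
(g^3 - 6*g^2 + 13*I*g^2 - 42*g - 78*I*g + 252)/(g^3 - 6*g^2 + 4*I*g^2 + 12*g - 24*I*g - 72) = (g + 7*I)/(g - 2*I)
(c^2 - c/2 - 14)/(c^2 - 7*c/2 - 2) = (2*c + 7)/(2*c + 1)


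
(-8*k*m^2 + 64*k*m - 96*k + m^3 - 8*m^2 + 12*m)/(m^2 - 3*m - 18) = (-8*k*m + 16*k + m^2 - 2*m)/(m + 3)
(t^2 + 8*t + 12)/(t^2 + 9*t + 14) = (t + 6)/(t + 7)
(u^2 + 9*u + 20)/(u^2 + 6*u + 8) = (u + 5)/(u + 2)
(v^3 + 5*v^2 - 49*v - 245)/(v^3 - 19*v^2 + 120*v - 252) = (v^2 + 12*v + 35)/(v^2 - 12*v + 36)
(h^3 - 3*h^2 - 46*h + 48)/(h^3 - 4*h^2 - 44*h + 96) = (h - 1)/(h - 2)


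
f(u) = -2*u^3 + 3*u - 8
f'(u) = 3 - 6*u^2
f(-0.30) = -8.85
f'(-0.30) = 2.46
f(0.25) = -7.28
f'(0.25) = 2.62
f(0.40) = -6.93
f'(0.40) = 2.04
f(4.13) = -136.50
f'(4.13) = -99.34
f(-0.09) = -8.27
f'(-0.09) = 2.95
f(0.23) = -7.33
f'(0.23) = 2.68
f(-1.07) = -8.76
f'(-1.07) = -3.87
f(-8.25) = 1090.28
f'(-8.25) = -405.38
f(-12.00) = 3412.00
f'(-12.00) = -861.00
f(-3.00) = 37.00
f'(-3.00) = -51.00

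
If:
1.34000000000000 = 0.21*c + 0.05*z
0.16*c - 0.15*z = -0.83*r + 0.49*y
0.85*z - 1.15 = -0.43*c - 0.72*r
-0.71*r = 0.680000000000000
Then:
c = 6.67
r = -0.96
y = 0.93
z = -1.21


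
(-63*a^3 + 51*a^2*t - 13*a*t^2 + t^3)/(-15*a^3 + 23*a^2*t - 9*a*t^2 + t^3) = (21*a^2 - 10*a*t + t^2)/(5*a^2 - 6*a*t + t^2)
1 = 1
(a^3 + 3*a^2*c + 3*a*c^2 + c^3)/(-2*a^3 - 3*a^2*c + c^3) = (-a - c)/(2*a - c)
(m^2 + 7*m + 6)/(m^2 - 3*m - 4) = (m + 6)/(m - 4)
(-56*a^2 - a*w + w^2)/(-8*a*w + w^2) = (7*a + w)/w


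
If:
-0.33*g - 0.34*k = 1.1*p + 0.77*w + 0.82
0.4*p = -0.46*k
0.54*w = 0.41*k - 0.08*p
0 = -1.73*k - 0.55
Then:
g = -2.69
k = -0.32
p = 0.37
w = -0.30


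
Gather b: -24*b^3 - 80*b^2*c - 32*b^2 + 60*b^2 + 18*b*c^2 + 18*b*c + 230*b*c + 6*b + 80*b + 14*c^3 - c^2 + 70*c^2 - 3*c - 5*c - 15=-24*b^3 + b^2*(28 - 80*c) + b*(18*c^2 + 248*c + 86) + 14*c^3 + 69*c^2 - 8*c - 15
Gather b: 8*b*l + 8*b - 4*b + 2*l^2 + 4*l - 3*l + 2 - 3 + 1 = b*(8*l + 4) + 2*l^2 + l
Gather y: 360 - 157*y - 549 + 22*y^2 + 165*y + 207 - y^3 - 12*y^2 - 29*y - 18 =-y^3 + 10*y^2 - 21*y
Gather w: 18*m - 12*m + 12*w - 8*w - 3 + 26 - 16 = 6*m + 4*w + 7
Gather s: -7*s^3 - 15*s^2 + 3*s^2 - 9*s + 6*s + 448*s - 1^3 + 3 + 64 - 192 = -7*s^3 - 12*s^2 + 445*s - 126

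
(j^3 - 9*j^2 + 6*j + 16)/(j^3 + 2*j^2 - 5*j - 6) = (j - 8)/(j + 3)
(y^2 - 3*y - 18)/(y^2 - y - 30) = (y + 3)/(y + 5)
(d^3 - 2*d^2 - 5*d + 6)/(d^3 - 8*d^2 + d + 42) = (d - 1)/(d - 7)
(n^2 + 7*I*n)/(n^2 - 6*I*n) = (n + 7*I)/(n - 6*I)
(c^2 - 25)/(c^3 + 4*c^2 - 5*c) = (c - 5)/(c*(c - 1))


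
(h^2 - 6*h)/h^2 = (h - 6)/h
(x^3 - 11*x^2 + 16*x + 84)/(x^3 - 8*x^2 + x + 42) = (x - 6)/(x - 3)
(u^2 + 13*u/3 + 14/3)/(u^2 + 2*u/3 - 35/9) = 3*(u + 2)/(3*u - 5)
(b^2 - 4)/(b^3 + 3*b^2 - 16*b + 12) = (b + 2)/(b^2 + 5*b - 6)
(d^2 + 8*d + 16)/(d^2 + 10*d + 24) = (d + 4)/(d + 6)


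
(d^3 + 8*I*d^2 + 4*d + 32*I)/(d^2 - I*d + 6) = (d^2 + 6*I*d + 16)/(d - 3*I)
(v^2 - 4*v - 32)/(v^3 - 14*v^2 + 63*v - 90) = (v^2 - 4*v - 32)/(v^3 - 14*v^2 + 63*v - 90)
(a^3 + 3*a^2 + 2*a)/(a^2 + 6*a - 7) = a*(a^2 + 3*a + 2)/(a^2 + 6*a - 7)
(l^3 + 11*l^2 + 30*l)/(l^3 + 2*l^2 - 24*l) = (l + 5)/(l - 4)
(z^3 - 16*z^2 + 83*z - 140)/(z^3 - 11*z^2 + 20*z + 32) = (z^2 - 12*z + 35)/(z^2 - 7*z - 8)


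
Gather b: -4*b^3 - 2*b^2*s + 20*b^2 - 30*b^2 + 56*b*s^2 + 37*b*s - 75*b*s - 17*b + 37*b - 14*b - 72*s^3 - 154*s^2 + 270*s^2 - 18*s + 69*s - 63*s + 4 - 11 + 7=-4*b^3 + b^2*(-2*s - 10) + b*(56*s^2 - 38*s + 6) - 72*s^3 + 116*s^2 - 12*s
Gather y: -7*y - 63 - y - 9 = -8*y - 72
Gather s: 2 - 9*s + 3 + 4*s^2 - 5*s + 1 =4*s^2 - 14*s + 6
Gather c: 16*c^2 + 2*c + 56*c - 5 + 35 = 16*c^2 + 58*c + 30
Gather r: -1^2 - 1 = -2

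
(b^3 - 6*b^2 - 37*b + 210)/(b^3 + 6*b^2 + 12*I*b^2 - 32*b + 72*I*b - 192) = (b^2 - 12*b + 35)/(b^2 + 12*I*b - 32)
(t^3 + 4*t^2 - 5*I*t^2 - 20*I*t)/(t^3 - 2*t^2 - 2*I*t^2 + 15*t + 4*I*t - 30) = t*(t + 4)/(t^2 + t*(-2 + 3*I) - 6*I)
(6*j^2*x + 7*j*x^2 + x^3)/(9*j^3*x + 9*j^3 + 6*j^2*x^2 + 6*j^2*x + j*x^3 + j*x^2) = x*(6*j^2 + 7*j*x + x^2)/(j*(9*j^2*x + 9*j^2 + 6*j*x^2 + 6*j*x + x^3 + x^2))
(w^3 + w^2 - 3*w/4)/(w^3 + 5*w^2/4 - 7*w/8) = 2*(2*w + 3)/(4*w + 7)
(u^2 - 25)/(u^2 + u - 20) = (u - 5)/(u - 4)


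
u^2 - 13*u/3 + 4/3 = (u - 4)*(u - 1/3)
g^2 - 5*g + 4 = (g - 4)*(g - 1)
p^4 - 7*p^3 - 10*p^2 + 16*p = p*(p - 8)*(p - 1)*(p + 2)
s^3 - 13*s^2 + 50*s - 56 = (s - 7)*(s - 4)*(s - 2)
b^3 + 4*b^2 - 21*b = b*(b - 3)*(b + 7)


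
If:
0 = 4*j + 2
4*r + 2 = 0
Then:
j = -1/2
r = -1/2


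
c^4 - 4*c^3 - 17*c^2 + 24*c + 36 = (c - 6)*(c - 2)*(c + 1)*(c + 3)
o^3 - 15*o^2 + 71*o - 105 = (o - 7)*(o - 5)*(o - 3)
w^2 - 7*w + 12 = (w - 4)*(w - 3)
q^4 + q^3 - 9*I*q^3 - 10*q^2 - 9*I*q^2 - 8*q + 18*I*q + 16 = (q - 1)*(q + 2)*(q - 8*I)*(q - I)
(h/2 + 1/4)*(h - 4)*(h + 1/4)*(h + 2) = h^4/2 - 5*h^3/8 - 75*h^2/16 - 25*h/8 - 1/2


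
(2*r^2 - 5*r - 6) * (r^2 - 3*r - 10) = 2*r^4 - 11*r^3 - 11*r^2 + 68*r + 60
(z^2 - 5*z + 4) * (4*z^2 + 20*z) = 4*z^4 - 84*z^2 + 80*z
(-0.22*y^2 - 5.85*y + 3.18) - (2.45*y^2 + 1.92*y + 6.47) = -2.67*y^2 - 7.77*y - 3.29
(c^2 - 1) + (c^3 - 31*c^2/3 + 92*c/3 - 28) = c^3 - 28*c^2/3 + 92*c/3 - 29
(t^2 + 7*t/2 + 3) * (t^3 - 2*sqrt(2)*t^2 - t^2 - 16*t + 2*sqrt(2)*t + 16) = t^5 - 2*sqrt(2)*t^4 + 5*t^4/2 - 33*t^3/2 - 5*sqrt(2)*t^3 - 43*t^2 + sqrt(2)*t^2 + 8*t + 6*sqrt(2)*t + 48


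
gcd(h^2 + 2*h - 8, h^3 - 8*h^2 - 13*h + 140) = h + 4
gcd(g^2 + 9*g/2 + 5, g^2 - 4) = g + 2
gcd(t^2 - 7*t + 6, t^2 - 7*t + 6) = t^2 - 7*t + 6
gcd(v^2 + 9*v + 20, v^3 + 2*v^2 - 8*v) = v + 4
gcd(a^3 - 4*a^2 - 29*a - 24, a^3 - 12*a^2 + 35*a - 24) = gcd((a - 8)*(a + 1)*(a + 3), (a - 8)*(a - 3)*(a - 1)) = a - 8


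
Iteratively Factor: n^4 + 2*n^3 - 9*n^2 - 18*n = (n - 3)*(n^3 + 5*n^2 + 6*n) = (n - 3)*(n + 2)*(n^2 + 3*n) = n*(n - 3)*(n + 2)*(n + 3)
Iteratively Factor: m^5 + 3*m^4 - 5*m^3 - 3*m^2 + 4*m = (m + 4)*(m^4 - m^3 - m^2 + m) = (m - 1)*(m + 4)*(m^3 - m) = (m - 1)*(m + 1)*(m + 4)*(m^2 - m) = (m - 1)^2*(m + 1)*(m + 4)*(m)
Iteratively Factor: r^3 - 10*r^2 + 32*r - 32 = (r - 4)*(r^2 - 6*r + 8) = (r - 4)*(r - 2)*(r - 4)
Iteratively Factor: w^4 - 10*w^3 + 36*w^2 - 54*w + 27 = (w - 3)*(w^3 - 7*w^2 + 15*w - 9) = (w - 3)^2*(w^2 - 4*w + 3) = (w - 3)^3*(w - 1)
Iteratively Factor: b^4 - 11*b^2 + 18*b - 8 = (b - 2)*(b^3 + 2*b^2 - 7*b + 4) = (b - 2)*(b - 1)*(b^2 + 3*b - 4) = (b - 2)*(b - 1)^2*(b + 4)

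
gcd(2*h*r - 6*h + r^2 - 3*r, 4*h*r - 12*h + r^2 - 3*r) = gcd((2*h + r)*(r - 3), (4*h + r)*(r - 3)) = r - 3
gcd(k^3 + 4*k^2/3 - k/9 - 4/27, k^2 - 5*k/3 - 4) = k + 4/3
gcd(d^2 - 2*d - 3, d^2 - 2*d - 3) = d^2 - 2*d - 3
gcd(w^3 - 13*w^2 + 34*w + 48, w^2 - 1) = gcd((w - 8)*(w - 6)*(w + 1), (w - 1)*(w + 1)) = w + 1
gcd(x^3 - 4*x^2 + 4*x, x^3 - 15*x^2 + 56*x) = x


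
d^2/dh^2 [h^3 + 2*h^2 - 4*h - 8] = 6*h + 4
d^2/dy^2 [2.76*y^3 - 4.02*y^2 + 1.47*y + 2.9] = 16.56*y - 8.04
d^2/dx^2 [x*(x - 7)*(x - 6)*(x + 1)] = 12*x^2 - 72*x + 58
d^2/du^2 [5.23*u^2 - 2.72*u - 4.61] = 10.4600000000000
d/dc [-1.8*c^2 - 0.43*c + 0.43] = -3.6*c - 0.43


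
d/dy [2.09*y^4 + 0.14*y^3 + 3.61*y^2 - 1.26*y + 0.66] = 8.36*y^3 + 0.42*y^2 + 7.22*y - 1.26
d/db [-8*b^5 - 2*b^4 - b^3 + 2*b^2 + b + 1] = -40*b^4 - 8*b^3 - 3*b^2 + 4*b + 1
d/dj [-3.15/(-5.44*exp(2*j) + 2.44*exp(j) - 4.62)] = (7.686 - 34.272*exp(j))*exp(j)/(5.44*exp(2*j) - 2.44*exp(j) + 4.62)^2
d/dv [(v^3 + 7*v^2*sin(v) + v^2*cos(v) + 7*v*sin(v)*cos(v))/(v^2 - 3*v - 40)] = (-v*(2*v - 3)*(v^2 + 7*v*sin(v) + v*cos(v) + 7*sin(2*v)/2) + (-v^2 + 3*v + 40)*(v^2*sin(v) - 7*v^2*cos(v) - 3*v^2 - 14*v*sin(v) - 2*v*cos(v) - 7*v*cos(2*v) - 7*sin(2*v)/2))/(-v^2 + 3*v + 40)^2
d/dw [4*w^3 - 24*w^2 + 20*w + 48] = 12*w^2 - 48*w + 20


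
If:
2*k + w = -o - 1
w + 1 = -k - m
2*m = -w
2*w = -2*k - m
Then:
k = -3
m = -2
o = 1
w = 4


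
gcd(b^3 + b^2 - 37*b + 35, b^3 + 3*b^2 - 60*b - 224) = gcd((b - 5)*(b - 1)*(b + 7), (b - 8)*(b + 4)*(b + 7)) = b + 7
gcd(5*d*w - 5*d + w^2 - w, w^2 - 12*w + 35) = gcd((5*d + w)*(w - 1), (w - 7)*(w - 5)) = 1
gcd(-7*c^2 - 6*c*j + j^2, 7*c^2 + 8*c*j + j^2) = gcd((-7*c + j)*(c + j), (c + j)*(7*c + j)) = c + j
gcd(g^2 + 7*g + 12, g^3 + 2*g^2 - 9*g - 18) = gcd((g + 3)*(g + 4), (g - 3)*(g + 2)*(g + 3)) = g + 3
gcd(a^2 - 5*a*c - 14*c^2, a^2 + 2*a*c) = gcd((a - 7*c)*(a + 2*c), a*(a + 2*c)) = a + 2*c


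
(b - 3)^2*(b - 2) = b^3 - 8*b^2 + 21*b - 18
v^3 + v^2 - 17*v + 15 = (v - 3)*(v - 1)*(v + 5)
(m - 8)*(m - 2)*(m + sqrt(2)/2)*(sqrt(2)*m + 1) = sqrt(2)*m^4 - 10*sqrt(2)*m^3 + 2*m^3 - 20*m^2 + 33*sqrt(2)*m^2/2 - 5*sqrt(2)*m + 32*m + 8*sqrt(2)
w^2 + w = w*(w + 1)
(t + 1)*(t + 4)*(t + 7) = t^3 + 12*t^2 + 39*t + 28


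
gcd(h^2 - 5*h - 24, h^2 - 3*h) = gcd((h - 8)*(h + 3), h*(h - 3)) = 1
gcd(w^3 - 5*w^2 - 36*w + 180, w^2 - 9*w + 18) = w - 6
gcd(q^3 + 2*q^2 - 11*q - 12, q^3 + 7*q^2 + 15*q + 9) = q + 1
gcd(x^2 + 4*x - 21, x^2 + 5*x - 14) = x + 7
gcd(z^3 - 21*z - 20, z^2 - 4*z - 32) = z + 4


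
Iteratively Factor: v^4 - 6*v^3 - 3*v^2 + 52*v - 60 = (v - 5)*(v^3 - v^2 - 8*v + 12) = (v - 5)*(v + 3)*(v^2 - 4*v + 4) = (v - 5)*(v - 2)*(v + 3)*(v - 2)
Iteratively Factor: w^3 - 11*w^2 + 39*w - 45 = (w - 5)*(w^2 - 6*w + 9) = (w - 5)*(w - 3)*(w - 3)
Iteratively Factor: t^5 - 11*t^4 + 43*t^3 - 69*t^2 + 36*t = (t - 1)*(t^4 - 10*t^3 + 33*t^2 - 36*t) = t*(t - 1)*(t^3 - 10*t^2 + 33*t - 36) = t*(t - 3)*(t - 1)*(t^2 - 7*t + 12) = t*(t - 4)*(t - 3)*(t - 1)*(t - 3)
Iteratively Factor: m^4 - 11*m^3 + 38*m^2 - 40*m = (m)*(m^3 - 11*m^2 + 38*m - 40) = m*(m - 2)*(m^2 - 9*m + 20) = m*(m - 5)*(m - 2)*(m - 4)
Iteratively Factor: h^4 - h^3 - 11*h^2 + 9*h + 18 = (h - 3)*(h^3 + 2*h^2 - 5*h - 6) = (h - 3)*(h + 3)*(h^2 - h - 2) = (h - 3)*(h + 1)*(h + 3)*(h - 2)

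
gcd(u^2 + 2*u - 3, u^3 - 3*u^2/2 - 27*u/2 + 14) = u - 1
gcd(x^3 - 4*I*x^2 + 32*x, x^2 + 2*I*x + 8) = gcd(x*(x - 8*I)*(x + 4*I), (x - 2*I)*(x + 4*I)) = x + 4*I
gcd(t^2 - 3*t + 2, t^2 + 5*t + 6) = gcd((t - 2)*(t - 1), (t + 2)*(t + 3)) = 1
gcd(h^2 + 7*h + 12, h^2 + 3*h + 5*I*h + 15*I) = h + 3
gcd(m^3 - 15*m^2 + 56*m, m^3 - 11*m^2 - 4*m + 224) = m^2 - 15*m + 56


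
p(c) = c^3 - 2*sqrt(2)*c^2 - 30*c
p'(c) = 3*c^2 - 4*sqrt(2)*c - 30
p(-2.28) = 41.84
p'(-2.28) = -1.51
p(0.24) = -7.35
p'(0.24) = -31.18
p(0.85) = -26.93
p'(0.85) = -32.64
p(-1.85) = 39.49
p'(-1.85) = -9.27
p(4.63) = -100.28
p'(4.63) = 8.12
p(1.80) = -57.33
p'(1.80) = -30.46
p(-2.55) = 41.53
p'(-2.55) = 3.93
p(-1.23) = 30.76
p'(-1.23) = -18.50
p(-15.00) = -3561.40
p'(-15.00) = 729.85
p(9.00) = 229.90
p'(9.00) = 162.09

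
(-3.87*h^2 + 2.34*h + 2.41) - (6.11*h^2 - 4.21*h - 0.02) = -9.98*h^2 + 6.55*h + 2.43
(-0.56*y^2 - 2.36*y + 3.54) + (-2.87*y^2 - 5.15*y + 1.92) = -3.43*y^2 - 7.51*y + 5.46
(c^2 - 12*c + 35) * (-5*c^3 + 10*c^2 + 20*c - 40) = -5*c^5 + 70*c^4 - 275*c^3 + 70*c^2 + 1180*c - 1400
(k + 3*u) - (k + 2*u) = u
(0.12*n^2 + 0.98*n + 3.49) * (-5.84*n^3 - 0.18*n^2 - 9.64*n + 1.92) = -0.7008*n^5 - 5.7448*n^4 - 21.7148*n^3 - 9.845*n^2 - 31.762*n + 6.7008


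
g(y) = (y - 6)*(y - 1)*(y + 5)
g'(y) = (y - 6)*(y - 1) + (y - 6)*(y + 5) + (y - 1)*(y + 5) = 3*y^2 - 4*y - 29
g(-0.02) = 30.58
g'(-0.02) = -28.92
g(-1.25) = 61.17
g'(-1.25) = -19.31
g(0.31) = 20.85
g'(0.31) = -29.95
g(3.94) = -54.14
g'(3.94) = 1.81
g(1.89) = -25.20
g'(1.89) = -25.84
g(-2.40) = 74.26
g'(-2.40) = -2.12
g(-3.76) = 57.61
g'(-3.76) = 28.45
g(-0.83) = 52.12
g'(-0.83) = -23.61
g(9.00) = 336.00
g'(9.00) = 178.00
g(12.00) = 1122.00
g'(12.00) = 355.00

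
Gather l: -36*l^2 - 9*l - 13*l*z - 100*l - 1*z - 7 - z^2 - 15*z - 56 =-36*l^2 + l*(-13*z - 109) - z^2 - 16*z - 63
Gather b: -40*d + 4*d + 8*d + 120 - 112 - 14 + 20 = 14 - 28*d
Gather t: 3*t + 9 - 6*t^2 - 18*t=-6*t^2 - 15*t + 9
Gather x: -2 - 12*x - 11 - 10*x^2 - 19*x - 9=-10*x^2 - 31*x - 22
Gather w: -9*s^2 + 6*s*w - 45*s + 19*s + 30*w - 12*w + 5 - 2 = -9*s^2 - 26*s + w*(6*s + 18) + 3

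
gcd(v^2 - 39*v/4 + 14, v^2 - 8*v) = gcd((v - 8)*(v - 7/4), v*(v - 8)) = v - 8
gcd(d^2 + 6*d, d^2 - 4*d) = d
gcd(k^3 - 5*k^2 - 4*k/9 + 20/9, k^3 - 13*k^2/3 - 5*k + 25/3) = k - 5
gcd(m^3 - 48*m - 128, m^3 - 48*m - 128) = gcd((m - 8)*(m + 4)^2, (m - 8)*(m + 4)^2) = m^3 - 48*m - 128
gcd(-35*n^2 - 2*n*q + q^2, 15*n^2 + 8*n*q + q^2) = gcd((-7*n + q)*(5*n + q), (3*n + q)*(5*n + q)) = 5*n + q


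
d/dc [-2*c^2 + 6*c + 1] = 6 - 4*c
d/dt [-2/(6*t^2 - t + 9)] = 2*(12*t - 1)/(6*t^2 - t + 9)^2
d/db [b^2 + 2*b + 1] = 2*b + 2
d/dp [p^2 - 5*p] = 2*p - 5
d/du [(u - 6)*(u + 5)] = 2*u - 1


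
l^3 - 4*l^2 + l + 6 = (l - 3)*(l - 2)*(l + 1)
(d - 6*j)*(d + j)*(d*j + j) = d^3*j - 5*d^2*j^2 + d^2*j - 6*d*j^3 - 5*d*j^2 - 6*j^3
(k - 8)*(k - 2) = k^2 - 10*k + 16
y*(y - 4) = y^2 - 4*y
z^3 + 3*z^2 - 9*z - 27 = (z - 3)*(z + 3)^2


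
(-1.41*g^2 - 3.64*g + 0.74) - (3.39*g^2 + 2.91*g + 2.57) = -4.8*g^2 - 6.55*g - 1.83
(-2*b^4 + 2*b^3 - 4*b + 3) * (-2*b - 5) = 4*b^5 + 6*b^4 - 10*b^3 + 8*b^2 + 14*b - 15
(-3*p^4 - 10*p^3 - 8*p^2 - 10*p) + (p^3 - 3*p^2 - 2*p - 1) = -3*p^4 - 9*p^3 - 11*p^2 - 12*p - 1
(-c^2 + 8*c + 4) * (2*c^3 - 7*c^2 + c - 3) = -2*c^5 + 23*c^4 - 49*c^3 - 17*c^2 - 20*c - 12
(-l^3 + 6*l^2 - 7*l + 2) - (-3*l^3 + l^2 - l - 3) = 2*l^3 + 5*l^2 - 6*l + 5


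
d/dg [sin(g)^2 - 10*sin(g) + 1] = 2*(sin(g) - 5)*cos(g)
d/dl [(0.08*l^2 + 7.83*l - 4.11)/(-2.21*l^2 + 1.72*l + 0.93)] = (17.4419*l^2 - 18.0174*l + 14.3511)/(4.8841*l^4 - 7.6024*l^3 - 1.1522*l^2 + 3.1992*l + 0.8649)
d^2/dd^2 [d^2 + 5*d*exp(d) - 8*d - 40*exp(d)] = 5*d*exp(d) - 30*exp(d) + 2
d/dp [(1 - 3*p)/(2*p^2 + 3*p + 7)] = 2*(3*p^2 - 2*p - 12)/(4*p^4 + 12*p^3 + 37*p^2 + 42*p + 49)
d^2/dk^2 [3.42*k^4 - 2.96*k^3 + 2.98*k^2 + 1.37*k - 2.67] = 41.04*k^2 - 17.76*k + 5.96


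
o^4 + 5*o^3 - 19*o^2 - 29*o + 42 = (o - 3)*(o - 1)*(o + 2)*(o + 7)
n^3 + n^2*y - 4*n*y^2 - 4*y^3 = (n - 2*y)*(n + y)*(n + 2*y)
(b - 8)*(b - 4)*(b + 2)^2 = b^4 - 8*b^3 - 12*b^2 + 80*b + 128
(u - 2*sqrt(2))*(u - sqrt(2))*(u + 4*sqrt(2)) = u^3 + sqrt(2)*u^2 - 20*u + 16*sqrt(2)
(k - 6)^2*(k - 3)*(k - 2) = k^4 - 17*k^3 + 102*k^2 - 252*k + 216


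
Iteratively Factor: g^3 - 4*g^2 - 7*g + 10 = (g + 2)*(g^2 - 6*g + 5) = (g - 5)*(g + 2)*(g - 1)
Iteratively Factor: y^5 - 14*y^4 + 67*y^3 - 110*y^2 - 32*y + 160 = (y + 1)*(y^4 - 15*y^3 + 82*y^2 - 192*y + 160) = (y - 4)*(y + 1)*(y^3 - 11*y^2 + 38*y - 40) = (y - 5)*(y - 4)*(y + 1)*(y^2 - 6*y + 8) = (y - 5)*(y - 4)^2*(y + 1)*(y - 2)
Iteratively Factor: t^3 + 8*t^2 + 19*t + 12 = (t + 4)*(t^2 + 4*t + 3) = (t + 3)*(t + 4)*(t + 1)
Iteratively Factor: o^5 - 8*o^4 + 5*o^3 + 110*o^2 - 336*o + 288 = (o - 3)*(o^4 - 5*o^3 - 10*o^2 + 80*o - 96) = (o - 3)*(o + 4)*(o^3 - 9*o^2 + 26*o - 24) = (o - 3)*(o - 2)*(o + 4)*(o^2 - 7*o + 12) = (o - 4)*(o - 3)*(o - 2)*(o + 4)*(o - 3)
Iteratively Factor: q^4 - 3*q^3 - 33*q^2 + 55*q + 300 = (q - 5)*(q^3 + 2*q^2 - 23*q - 60) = (q - 5)^2*(q^2 + 7*q + 12) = (q - 5)^2*(q + 4)*(q + 3)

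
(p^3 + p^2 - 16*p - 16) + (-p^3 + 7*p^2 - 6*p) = 8*p^2 - 22*p - 16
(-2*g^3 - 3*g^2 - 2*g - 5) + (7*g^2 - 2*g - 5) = -2*g^3 + 4*g^2 - 4*g - 10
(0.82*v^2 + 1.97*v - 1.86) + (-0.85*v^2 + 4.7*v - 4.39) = -0.03*v^2 + 6.67*v - 6.25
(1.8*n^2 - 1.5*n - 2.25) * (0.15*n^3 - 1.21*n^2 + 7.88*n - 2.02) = 0.27*n^5 - 2.403*n^4 + 15.6615*n^3 - 12.7335*n^2 - 14.7*n + 4.545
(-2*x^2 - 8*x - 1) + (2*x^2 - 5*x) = -13*x - 1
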